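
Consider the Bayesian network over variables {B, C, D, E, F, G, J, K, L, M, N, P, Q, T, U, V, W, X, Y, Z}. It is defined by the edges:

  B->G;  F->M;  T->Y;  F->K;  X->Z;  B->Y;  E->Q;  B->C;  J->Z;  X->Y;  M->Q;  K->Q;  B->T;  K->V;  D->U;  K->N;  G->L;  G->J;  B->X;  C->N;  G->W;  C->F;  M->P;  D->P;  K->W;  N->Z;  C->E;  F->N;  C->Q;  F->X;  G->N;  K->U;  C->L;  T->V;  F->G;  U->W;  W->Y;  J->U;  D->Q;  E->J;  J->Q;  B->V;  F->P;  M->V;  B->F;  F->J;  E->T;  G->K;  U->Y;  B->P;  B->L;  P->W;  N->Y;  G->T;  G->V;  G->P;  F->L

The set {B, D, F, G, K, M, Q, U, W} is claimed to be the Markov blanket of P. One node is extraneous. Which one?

P has child W.
P's parents: B, D, F, G, M.
Other parents of P's children:
  parents(W) \ {P} = {G, K, U}.
MB(P) = {B, D, F, G, K, M, U, W}.
Q is neither a parent, child, nor co-parent of P, so it does not belong.

Q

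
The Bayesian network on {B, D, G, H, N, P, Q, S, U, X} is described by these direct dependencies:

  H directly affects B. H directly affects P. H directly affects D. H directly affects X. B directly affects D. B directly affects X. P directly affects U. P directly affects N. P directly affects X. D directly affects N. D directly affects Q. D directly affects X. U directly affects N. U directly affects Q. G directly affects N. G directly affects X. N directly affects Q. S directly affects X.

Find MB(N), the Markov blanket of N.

{D, G, P, Q, U}

Recall MB(v) = parents ∪ children ∪ spouses, where spouses are the other parents of v's children.
N has parents D, G, P, U.
N's children: Q.
Parents of each child, excluding N:
  Q: D, U
Taking the union gives {D, G, P, Q, U}.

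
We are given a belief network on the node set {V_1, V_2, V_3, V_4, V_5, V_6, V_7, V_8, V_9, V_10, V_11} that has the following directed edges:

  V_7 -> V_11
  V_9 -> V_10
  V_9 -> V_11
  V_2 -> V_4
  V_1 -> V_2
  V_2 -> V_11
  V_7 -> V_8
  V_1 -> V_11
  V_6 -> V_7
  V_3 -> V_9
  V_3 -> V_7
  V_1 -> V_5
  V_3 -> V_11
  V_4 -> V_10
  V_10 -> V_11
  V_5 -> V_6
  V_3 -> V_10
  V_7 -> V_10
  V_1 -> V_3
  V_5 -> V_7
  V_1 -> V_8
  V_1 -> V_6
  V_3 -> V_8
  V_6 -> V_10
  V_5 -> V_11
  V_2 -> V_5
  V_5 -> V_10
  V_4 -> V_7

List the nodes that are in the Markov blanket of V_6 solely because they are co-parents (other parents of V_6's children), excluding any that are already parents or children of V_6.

Children of V_6: V_7, V_10.
  V_7's other parents are V_3, V_4, V_5.
  parents(V_10) \ {V_6} = {V_3, V_4, V_5, V_7, V_9}.
Excluding nodes already adjacent to V_6 (V_1, V_5, V_7, V_10), the co-parent-only contribution is {V_3, V_4, V_9}.

{V_3, V_4, V_9}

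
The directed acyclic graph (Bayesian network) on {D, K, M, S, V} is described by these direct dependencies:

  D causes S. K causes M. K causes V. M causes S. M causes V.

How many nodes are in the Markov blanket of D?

Pa(D) = {}.
D's children: S.
Parents of each child, excluding D:
  parents(S) \ {D} = {M}.
MB(D) = {M, S}, which has 2 nodes.

2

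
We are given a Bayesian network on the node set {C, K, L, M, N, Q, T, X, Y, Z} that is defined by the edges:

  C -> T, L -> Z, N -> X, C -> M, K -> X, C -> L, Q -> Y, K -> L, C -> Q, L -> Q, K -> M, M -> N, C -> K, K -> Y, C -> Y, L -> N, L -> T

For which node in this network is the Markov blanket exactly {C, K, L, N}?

M

The target node must have every member of {C, K, L, N} as a parent, child, or co-parent, and no others.
Parents of M: C, K; children: N; co-parents: L.
These exactly cover the given set, so the node is M.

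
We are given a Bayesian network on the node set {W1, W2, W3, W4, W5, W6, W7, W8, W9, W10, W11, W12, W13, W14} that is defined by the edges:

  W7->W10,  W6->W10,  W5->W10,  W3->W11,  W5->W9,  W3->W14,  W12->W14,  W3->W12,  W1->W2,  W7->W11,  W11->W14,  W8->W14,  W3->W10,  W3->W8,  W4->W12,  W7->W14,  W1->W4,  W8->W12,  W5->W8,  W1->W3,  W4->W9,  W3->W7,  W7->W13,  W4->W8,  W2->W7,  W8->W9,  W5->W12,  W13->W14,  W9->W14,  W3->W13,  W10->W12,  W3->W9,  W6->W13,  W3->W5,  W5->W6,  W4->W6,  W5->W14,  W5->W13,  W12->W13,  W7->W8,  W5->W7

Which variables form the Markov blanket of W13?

{W3, W5, W6, W7, W8, W9, W11, W12, W14}

W13's children: W14.
Pa(W13) = {W3, W5, W6, W7, W12}.
Parents of each child, excluding W13:
  W14's other parents are W3, W5, W7, W8, W9, W11, W12.
So the Markov blanket of W13 is {W3, W5, W6, W7, W8, W9, W11, W12, W14}.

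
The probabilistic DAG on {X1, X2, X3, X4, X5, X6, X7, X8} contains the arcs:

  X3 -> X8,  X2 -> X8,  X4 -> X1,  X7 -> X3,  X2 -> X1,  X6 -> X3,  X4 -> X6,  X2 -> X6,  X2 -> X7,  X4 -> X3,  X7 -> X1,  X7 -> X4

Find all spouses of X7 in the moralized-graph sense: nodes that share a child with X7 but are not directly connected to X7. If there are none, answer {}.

Children of X7: X1, X3, X4.
  X4: no additional parents.
  parents(X1) \ {X7} = {X2, X4}.
  parents(X3) \ {X7} = {X4, X6}.
Excluding nodes already adjacent to X7 (X1, X2, X3, X4), the co-parent-only contribution is {X6}.

{X6}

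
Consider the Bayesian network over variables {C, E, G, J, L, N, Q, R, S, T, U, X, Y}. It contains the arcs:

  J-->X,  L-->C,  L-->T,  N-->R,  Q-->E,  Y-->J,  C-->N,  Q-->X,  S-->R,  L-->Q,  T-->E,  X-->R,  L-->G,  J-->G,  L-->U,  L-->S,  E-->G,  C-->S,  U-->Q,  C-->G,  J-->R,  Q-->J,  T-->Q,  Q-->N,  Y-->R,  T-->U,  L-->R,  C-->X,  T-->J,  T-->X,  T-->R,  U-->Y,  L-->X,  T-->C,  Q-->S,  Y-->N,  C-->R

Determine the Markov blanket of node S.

Pa(S) = {C, L, Q}.
S has child R.
Parents of each child, excluding S:
  R: C, J, L, N, T, X, Y
Taking the union gives {C, J, L, N, Q, R, T, X, Y}.

{C, J, L, N, Q, R, T, X, Y}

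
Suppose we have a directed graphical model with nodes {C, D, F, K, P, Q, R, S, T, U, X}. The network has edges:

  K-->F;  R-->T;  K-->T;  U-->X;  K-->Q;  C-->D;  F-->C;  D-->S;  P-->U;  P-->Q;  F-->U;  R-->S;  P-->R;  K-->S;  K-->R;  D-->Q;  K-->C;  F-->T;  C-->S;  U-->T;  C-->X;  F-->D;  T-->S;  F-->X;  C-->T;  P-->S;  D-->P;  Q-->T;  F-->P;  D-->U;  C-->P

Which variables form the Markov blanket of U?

{C, D, F, K, P, Q, R, T, X}

The Markov blanket of a node is its parents, its children, and the other parents of its children.
U's parents: D, F, P.
Ch(U) = {T, X}.
For each child, the remaining parents (spouses of U):
  T: C, F, K, Q, R
  X: C, F
So the Markov blanket of U is {C, D, F, K, P, Q, R, T, X}.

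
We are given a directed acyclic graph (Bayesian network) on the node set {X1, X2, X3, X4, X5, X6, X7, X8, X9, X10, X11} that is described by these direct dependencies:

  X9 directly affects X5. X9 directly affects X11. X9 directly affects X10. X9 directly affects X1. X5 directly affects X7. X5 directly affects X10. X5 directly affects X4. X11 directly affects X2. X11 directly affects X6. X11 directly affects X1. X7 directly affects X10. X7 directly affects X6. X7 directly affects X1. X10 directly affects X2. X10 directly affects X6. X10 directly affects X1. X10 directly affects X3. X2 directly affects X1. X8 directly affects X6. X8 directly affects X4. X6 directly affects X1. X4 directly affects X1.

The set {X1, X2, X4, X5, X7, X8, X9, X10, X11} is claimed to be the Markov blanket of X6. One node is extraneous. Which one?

X6 has parents X7, X8, X10, X11.
X6's children: X1.
For each child, the remaining parents (spouses of X6):
  X1: X2, X4, X7, X9, X10, X11
MB(X6) = {X1, X2, X4, X7, X8, X9, X10, X11}.
X5 is neither a parent, child, nor co-parent of X6, so it does not belong.

X5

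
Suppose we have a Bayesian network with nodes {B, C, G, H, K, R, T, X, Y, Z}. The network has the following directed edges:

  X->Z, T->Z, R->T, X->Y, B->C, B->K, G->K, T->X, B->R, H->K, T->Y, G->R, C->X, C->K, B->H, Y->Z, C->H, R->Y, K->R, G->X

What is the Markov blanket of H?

Recall MB(v) = parents ∪ children ∪ spouses, where spouses are the other parents of v's children.
Parents of H: B, C.
H has child K.
Other parents of H's children:
  K: B, C, G
So the Markov blanket of H is {B, C, G, K}.

{B, C, G, K}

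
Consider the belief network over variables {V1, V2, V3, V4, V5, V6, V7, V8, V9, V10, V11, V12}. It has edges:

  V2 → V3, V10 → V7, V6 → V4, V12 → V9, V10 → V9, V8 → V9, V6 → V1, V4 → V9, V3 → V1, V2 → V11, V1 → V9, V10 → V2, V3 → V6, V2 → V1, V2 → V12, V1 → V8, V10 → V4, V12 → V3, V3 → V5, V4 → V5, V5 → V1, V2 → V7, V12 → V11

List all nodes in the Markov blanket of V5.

A node's Markov blanket = Pa ∪ Ch ∪ (parents of Ch other than the node itself).
Children of V5: V1.
Pa(V5) = {V3, V4}.
For each child, the remaining parents (spouses of V5):
  V1 also has parents V2, V3, V6.
Union: {V3, V4} ∪ {V1} ∪ {V2, V3, V6} = {V1, V2, V3, V4, V6}.

{V1, V2, V3, V4, V6}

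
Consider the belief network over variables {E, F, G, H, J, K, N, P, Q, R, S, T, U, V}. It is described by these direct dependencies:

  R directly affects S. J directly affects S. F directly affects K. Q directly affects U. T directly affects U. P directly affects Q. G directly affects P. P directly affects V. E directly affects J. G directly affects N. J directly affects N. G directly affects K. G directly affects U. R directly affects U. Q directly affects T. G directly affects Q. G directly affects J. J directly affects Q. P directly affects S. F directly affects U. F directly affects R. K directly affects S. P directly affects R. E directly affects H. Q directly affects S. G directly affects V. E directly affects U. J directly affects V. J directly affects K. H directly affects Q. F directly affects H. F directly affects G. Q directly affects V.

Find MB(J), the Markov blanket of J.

By definition, MB(J) is built from J's parents, J's children, and the co-parents of J.
J has parents E, G.
J's children: K, N, Q, S, V.
For each child, the remaining parents (spouses of J):
  K: F, G
  N: G
  Q: G, H, P
  S: K, P, Q, R
  V: G, P, Q
MB(J) = {E, F, G, H, K, N, P, Q, R, S, V}.

{E, F, G, H, K, N, P, Q, R, S, V}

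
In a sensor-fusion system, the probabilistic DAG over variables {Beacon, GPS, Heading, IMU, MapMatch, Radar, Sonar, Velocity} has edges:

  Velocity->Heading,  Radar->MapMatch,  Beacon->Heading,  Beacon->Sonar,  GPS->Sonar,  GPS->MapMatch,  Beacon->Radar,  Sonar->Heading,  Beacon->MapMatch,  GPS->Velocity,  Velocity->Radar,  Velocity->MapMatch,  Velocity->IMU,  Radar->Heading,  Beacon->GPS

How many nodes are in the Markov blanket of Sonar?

Sonar has parents Beacon, GPS.
Ch(Sonar) = {Heading}.
Parents of each child, excluding Sonar:
  Heading's other parents are Beacon, Radar, Velocity.
MB(Sonar) = {Beacon, GPS, Heading, Radar, Velocity}, which has 5 nodes.

5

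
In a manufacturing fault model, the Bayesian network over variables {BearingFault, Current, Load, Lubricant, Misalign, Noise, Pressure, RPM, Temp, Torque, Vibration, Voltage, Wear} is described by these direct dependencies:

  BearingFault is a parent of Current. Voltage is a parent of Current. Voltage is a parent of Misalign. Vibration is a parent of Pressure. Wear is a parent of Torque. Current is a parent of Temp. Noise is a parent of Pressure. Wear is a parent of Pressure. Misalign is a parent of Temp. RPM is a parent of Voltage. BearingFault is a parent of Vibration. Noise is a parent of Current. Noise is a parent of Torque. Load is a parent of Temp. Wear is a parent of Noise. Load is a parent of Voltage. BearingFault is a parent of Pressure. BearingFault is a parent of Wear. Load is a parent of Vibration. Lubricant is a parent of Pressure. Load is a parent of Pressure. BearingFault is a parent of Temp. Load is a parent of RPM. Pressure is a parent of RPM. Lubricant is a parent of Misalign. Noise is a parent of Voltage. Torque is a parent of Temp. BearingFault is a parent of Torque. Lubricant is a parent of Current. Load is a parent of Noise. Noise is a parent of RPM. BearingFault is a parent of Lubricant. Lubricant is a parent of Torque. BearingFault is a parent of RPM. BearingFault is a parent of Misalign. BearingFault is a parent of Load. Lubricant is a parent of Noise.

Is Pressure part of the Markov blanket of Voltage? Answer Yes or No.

Voltage's parents: Load, Noise, RPM.
Ch(Voltage) = {Current, Misalign}.
Other parents of Voltage's children:
  Current also has parents BearingFault, Lubricant, Noise.
  parents(Misalign) \ {Voltage} = {BearingFault, Lubricant}.
MB(Voltage) = {BearingFault, Current, Load, Lubricant, Misalign, Noise, RPM}; Pressure is not in this set.

No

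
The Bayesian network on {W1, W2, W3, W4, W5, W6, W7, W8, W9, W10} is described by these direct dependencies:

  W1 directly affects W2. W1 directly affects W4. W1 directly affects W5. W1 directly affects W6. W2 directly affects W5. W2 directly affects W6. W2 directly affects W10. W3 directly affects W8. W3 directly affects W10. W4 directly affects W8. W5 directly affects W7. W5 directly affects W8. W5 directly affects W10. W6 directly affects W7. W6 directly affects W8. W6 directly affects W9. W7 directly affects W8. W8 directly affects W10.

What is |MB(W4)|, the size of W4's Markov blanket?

6

By definition, MB(W4) is built from W4's parents, W4's children, and the co-parents of W4.
Children of W4: W8.
Parents of W4: W1.
Other parents of W4's children:
  parents(W8) \ {W4} = {W3, W5, W6, W7}.
MB(W4) = {W1, W3, W5, W6, W7, W8}, which has 6 nodes.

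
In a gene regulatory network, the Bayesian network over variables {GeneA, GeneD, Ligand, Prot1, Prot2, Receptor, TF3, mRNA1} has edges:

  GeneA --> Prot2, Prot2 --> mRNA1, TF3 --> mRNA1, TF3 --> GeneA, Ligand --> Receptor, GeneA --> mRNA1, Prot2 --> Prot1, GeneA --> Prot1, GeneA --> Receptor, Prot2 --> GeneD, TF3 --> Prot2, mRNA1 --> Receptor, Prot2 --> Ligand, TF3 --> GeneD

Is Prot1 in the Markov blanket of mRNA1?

mRNA1's children: Receptor.
mRNA1 has parents GeneA, Prot2, TF3.
Co-parents of mRNA1 (other parents of its children):
  parents(Receptor) \ {mRNA1} = {GeneA, Ligand}.
MB(mRNA1) = {GeneA, Ligand, Prot2, Receptor, TF3}; Prot1 is not in this set.

No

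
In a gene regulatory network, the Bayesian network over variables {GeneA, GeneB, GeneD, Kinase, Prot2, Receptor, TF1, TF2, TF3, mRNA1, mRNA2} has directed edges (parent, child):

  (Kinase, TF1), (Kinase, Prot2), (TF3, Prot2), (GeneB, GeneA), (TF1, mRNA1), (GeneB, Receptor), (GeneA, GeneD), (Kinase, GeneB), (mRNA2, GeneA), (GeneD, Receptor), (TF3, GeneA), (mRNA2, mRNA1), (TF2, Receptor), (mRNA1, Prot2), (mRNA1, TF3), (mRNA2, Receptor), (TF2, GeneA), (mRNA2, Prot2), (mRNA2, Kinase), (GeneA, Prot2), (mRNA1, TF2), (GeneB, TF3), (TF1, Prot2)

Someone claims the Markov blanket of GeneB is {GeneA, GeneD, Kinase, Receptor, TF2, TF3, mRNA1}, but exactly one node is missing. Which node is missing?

A node's Markov blanket = Pa ∪ Ch ∪ (parents of Ch other than the node itself).
Pa(GeneB) = {Kinase}.
GeneB has children GeneA, Receptor, TF3.
Other parents of GeneB's children:
  parents(TF3) \ {GeneB} = {mRNA1}.
  parents(GeneA) \ {GeneB} = {TF2, TF3, mRNA2}.
  Receptor also has parents GeneD, TF2, mRNA2.
MB(GeneB) = {GeneA, GeneD, Kinase, Receptor, TF2, TF3, mRNA1, mRNA2}.
Comparing with the claimed set, mRNA2 is missing.

mRNA2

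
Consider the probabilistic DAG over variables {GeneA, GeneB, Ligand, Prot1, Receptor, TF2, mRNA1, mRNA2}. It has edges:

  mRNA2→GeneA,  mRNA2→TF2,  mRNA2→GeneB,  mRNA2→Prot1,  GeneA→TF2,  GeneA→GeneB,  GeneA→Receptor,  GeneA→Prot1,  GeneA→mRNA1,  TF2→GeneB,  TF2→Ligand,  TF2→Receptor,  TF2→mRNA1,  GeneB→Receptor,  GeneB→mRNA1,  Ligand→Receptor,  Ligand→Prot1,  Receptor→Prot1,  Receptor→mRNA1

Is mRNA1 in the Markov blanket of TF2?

Yes

mRNA1 is a child of TF2.
So mRNA1 ∈ MB(TF2).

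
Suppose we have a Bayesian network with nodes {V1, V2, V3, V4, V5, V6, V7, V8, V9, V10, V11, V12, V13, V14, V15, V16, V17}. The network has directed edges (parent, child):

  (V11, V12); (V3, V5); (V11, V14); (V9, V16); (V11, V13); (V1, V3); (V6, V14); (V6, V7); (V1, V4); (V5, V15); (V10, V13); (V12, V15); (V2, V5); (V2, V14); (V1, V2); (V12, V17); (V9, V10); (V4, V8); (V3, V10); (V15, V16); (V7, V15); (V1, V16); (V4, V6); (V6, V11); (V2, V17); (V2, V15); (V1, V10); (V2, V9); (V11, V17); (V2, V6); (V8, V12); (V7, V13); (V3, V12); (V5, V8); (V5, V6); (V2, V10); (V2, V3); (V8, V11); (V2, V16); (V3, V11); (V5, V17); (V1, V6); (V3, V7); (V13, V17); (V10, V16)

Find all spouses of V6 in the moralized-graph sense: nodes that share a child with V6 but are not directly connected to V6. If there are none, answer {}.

Children of V6: V7, V11, V14.
  V7 also has parent V3.
  parents(V11) \ {V6} = {V3, V8}.
  V14 also has parents V2, V11.
Excluding nodes already adjacent to V6 (V1, V2, V4, V5, V7, V11, V14), the co-parent-only contribution is {V3, V8}.

{V3, V8}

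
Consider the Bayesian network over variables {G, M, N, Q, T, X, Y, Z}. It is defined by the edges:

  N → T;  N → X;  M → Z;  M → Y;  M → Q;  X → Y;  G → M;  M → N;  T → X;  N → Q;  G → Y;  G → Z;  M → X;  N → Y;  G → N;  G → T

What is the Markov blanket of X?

{G, M, N, T, Y}

Recall MB(v) = parents ∪ children ∪ spouses, where spouses are the other parents of v's children.
Parents of X: M, N, T.
Ch(X) = {Y}.
Parents of each child, excluding X:
  Y: G, M, N
Union: {M, N, T} ∪ {Y} ∪ {G, M, N} = {G, M, N, T, Y}.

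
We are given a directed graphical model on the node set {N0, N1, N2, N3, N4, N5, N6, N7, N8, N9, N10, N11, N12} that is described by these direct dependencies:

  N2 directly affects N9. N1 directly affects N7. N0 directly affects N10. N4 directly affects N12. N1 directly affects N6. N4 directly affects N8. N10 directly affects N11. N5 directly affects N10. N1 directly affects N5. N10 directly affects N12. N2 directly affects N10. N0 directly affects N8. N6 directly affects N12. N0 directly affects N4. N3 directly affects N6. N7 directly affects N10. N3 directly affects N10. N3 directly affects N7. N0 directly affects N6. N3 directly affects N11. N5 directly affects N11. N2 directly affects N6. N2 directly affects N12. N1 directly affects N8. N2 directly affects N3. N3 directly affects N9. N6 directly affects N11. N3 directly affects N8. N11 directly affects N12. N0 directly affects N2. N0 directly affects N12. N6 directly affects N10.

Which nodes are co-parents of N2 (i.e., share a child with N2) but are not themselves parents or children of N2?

{N1, N4, N5, N7, N11}

Children of N2: N3, N6, N9, N10, N12.
  N3: no additional parents.
  N6 also has parents N0, N1, N3.
  N9 also has parent N3.
  N10 also has parents N0, N3, N5, N6, N7.
  parents(N12) \ {N2} = {N0, N4, N6, N10, N11}.
Excluding nodes already adjacent to N2 (N0, N3, N6, N9, N10, N12), the co-parent-only contribution is {N1, N4, N5, N7, N11}.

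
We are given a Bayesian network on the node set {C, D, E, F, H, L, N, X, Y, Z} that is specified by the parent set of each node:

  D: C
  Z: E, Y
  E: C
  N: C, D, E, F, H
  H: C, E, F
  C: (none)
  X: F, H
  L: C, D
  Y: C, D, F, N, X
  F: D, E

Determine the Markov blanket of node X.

Recall MB(v) = parents ∪ children ∪ spouses, where spouses are the other parents of v's children.
Parents of X: F, H.
Children of X: Y.
Co-parents of X (other parents of its children):
  Y's other parents are C, D, F, N.
MB(X) = {C, D, F, H, N, Y}.

{C, D, F, H, N, Y}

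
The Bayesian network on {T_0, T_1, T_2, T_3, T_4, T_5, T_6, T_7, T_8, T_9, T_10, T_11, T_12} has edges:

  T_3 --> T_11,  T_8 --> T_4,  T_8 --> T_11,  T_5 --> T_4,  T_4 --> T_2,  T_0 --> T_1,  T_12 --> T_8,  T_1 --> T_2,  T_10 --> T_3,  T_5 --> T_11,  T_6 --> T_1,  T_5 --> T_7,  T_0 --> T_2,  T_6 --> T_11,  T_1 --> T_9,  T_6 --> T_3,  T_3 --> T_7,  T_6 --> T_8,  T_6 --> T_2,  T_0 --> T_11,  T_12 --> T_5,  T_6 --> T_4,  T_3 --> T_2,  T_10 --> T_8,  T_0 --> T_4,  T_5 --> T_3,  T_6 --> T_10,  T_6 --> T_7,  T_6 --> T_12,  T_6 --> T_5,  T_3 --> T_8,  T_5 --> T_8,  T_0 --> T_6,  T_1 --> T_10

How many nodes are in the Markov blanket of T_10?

Recall MB(v) = parents ∪ children ∪ spouses, where spouses are the other parents of v's children.
Parents of T_10: T_1, T_6.
Ch(T_10) = {T_3, T_8}.
Other parents of T_10's children:
  T_3's other parents are T_5, T_6.
  T_8 also has parents T_3, T_5, T_6, T_12.
MB(T_10) = {T_1, T_3, T_5, T_6, T_8, T_12}, which has 6 nodes.

6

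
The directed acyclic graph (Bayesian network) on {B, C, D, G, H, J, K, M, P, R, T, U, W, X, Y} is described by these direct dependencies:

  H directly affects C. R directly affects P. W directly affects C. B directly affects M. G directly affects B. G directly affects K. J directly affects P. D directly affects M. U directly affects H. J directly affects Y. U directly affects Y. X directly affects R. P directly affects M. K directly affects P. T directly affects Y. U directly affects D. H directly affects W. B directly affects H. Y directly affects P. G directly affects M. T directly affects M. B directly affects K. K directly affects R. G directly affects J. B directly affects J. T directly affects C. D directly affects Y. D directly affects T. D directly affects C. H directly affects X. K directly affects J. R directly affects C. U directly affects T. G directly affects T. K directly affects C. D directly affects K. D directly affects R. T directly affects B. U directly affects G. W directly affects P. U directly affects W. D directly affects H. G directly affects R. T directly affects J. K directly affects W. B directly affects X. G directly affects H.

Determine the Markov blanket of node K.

Pa(K) = {B, D, G}.
K has children C, J, P, R, W.
Parents of each child, excluding K:
  parents(J) \ {K} = {B, G, T}.
  W also has parents H, U.
  R's other parents are D, G, X.
  parents(P) \ {K} = {J, R, W, Y}.
  parents(C) \ {K} = {D, H, R, T, W}.
Taking the union gives {B, C, D, G, H, J, P, R, T, U, W, X, Y}.

{B, C, D, G, H, J, P, R, T, U, W, X, Y}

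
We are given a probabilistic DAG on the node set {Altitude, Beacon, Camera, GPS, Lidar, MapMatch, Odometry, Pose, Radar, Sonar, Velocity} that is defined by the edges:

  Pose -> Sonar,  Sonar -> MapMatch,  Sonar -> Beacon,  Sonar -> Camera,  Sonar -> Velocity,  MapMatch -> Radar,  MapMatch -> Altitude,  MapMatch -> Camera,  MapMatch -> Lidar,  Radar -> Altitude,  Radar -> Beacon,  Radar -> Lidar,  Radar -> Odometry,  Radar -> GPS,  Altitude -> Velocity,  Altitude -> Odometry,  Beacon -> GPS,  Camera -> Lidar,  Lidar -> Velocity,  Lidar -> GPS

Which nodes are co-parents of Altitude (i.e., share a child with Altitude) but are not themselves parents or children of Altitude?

{Lidar, Sonar}

Children of Altitude: Odometry, Velocity.
  Velocity's other parents are Lidar, Sonar.
  parents(Odometry) \ {Altitude} = {Radar}.
Excluding nodes already adjacent to Altitude (MapMatch, Odometry, Radar, Velocity), the co-parent-only contribution is {Lidar, Sonar}.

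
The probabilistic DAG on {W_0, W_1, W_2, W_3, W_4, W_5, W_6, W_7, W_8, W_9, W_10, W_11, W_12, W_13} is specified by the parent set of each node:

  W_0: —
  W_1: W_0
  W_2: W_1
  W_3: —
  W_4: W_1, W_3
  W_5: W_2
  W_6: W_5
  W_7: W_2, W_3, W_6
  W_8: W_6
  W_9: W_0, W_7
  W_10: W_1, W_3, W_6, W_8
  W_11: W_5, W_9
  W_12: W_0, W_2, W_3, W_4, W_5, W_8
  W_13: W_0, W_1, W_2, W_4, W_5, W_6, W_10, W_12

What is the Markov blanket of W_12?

{W_0, W_1, W_2, W_3, W_4, W_5, W_6, W_8, W_10, W_13}

Recall MB(v) = parents ∪ children ∪ spouses, where spouses are the other parents of v's children.
Pa(W_12) = {W_0, W_2, W_3, W_4, W_5, W_8}.
Children of W_12: W_13.
For each child, the remaining parents (spouses of W_12):
  W_13's other parents are W_0, W_1, W_2, W_4, W_5, W_6, W_10.
Taking the union gives {W_0, W_1, W_2, W_3, W_4, W_5, W_6, W_8, W_10, W_13}.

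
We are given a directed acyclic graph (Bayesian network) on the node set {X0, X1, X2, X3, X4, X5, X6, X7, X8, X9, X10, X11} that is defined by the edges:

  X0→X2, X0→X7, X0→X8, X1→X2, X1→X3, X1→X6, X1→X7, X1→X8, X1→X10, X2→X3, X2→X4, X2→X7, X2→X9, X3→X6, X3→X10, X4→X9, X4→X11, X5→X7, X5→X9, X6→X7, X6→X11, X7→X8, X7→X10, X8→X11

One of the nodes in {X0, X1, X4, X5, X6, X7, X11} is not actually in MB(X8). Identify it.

Pa(X8) = {X0, X1, X7}.
Ch(X8) = {X11}.
For each child, the remaining parents (spouses of X8):
  X11: X4, X6
MB(X8) = {X0, X1, X4, X6, X7, X11}.
X5 is neither a parent, child, nor co-parent of X8, so it does not belong.

X5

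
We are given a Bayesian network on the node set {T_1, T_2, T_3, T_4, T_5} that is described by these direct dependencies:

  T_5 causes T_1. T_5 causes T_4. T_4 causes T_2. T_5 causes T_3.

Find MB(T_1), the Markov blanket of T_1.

Recall MB(v) = parents ∪ children ∪ spouses, where spouses are the other parents of v's children.
Pa(T_1) = {T_5}.
T_1's children: none.
With no children, T_1 has no spouses; the co-parent set is empty.
MB(T_1) = {T_5}.

{T_5}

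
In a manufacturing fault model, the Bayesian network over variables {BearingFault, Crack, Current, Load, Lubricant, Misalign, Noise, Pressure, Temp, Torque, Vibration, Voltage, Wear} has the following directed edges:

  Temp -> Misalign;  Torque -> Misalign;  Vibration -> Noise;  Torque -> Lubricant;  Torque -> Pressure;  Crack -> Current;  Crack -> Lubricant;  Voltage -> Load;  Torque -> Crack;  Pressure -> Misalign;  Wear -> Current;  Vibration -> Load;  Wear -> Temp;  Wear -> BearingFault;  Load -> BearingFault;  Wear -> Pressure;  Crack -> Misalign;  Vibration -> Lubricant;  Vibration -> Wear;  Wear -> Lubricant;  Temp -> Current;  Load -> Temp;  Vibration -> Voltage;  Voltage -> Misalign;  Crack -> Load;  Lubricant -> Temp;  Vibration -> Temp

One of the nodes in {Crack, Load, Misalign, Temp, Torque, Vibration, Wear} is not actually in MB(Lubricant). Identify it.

Lubricant has parents Crack, Torque, Vibration, Wear.
Children of Lubricant: Temp.
Co-parents of Lubricant (other parents of its children):
  Temp's other parents are Load, Vibration, Wear.
MB(Lubricant) = {Crack, Load, Temp, Torque, Vibration, Wear}.
Misalign is neither a parent, child, nor co-parent of Lubricant, so it does not belong.

Misalign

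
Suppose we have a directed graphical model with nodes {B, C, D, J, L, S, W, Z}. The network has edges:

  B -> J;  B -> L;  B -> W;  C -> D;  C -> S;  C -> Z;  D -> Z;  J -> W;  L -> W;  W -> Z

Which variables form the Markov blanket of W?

{B, C, D, J, L, Z}

A node's Markov blanket = Pa ∪ Ch ∪ (parents of Ch other than the node itself).
Parents of W: B, J, L.
Children of W: Z.
Parents of each child, excluding W:
  Z: C, D
So the Markov blanket of W is {B, C, D, J, L, Z}.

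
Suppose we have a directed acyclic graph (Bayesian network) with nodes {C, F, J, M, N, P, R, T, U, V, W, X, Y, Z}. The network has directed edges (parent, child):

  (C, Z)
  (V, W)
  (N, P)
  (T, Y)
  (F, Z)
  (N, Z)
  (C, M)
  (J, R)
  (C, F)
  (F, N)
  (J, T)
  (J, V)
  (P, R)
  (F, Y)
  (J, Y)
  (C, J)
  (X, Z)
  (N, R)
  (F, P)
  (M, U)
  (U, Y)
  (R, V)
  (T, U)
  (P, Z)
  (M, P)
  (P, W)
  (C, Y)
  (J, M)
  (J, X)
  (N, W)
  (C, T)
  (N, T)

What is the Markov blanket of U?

{C, F, J, M, T, Y}

A node's Markov blanket = Pa ∪ Ch ∪ (parents of Ch other than the node itself).
Ch(U) = {Y}.
Pa(U) = {M, T}.
For each child, the remaining parents (spouses of U):
  Y: C, F, J, T
So the Markov blanket of U is {C, F, J, M, T, Y}.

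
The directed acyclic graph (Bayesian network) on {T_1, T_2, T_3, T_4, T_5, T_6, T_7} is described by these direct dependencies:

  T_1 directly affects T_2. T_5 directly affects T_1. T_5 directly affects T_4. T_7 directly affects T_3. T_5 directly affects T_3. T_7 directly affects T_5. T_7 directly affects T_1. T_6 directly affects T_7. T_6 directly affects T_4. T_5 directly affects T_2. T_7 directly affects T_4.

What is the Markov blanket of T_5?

{T_1, T_2, T_3, T_4, T_6, T_7}

T_5's parents: T_7.
T_5's children: T_1, T_2, T_3, T_4.
Other parents of T_5's children:
  parents(T_1) \ {T_5} = {T_7}.
  parents(T_2) \ {T_5} = {T_1}.
  T_3 also has parent T_7.
  parents(T_4) \ {T_5} = {T_6, T_7}.
So the Markov blanket of T_5 is {T_1, T_2, T_3, T_4, T_6, T_7}.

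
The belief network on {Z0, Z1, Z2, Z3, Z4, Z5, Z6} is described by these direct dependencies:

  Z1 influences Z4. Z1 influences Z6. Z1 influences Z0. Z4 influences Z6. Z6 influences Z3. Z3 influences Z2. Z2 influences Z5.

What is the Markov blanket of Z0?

Recall MB(v) = parents ∪ children ∪ spouses, where spouses are the other parents of v's children.
Pa(Z0) = {Z1}.
Z0 has no children.
Z0 has no children, so there are no co-parents.
Union: {Z1} ∪ {} ∪ {} = {Z1}.

{Z1}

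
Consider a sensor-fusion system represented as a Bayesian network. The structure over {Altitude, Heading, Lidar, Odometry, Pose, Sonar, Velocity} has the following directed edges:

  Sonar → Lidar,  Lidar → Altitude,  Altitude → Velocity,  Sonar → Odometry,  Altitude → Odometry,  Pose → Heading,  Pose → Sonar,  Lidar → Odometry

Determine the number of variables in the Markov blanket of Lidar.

3

Pa(Lidar) = {Sonar}.
Lidar has children Altitude, Odometry.
Other parents of Lidar's children:
  Altitude has no other parent.
  Odometry also has parents Altitude, Sonar.
MB(Lidar) = {Altitude, Odometry, Sonar}, which has 3 nodes.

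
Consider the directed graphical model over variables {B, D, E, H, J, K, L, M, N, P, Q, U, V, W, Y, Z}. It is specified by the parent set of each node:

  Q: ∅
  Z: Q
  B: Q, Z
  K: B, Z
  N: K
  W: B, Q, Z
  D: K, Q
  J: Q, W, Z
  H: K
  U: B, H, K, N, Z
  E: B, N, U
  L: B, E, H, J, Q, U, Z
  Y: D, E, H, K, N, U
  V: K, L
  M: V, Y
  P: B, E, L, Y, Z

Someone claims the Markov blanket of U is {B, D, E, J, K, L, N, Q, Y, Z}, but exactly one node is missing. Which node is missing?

H

A node's Markov blanket = Pa ∪ Ch ∪ (parents of Ch other than the node itself).
Parents of U: B, H, K, N, Z.
U has children E, L, Y.
Parents of each child, excluding U:
  E's other parents are B, N.
  L's other parents are B, E, H, J, Q, Z.
  Y also has parents D, E, H, K, N.
MB(U) = {B, D, E, H, J, K, L, N, Q, Y, Z}.
Comparing with the claimed set, H is missing.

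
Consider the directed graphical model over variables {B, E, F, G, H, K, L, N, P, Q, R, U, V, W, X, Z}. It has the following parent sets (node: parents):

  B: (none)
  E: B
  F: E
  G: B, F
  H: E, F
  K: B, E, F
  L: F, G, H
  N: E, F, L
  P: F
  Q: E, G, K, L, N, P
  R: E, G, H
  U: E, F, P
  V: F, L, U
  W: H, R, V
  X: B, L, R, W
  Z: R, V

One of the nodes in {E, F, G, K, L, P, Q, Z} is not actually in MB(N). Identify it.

The Markov blanket of a node is its parents, its children, and the other parents of its children.
N has parents E, F, L.
Children of N: Q.
For each child, the remaining parents (spouses of N):
  Q: E, G, K, L, P
MB(N) = {E, F, G, K, L, P, Q}.
Z is neither a parent, child, nor co-parent of N, so it does not belong.

Z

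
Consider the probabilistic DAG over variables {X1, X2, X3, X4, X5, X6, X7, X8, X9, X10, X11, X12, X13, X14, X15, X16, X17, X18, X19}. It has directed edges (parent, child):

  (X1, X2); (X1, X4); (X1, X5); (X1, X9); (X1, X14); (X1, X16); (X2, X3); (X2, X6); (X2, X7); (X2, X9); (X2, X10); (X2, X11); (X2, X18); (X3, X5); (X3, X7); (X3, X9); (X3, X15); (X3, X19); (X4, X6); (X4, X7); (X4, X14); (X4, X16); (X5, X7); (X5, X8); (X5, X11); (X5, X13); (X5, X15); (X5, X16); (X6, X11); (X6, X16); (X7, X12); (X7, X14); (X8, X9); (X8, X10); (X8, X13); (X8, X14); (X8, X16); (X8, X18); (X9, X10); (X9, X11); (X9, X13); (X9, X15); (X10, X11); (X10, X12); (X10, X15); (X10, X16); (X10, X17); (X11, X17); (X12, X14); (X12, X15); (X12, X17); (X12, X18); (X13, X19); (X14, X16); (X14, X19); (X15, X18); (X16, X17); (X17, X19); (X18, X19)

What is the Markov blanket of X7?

X7's parents: X2, X3, X4, X5.
X7 has children X12, X14.
Co-parents of X7 (other parents of its children):
  X12's other parent is X10.
  parents(X14) \ {X7} = {X1, X4, X8, X12}.
MB(X7) = {X1, X2, X3, X4, X5, X8, X10, X12, X14}.

{X1, X2, X3, X4, X5, X8, X10, X12, X14}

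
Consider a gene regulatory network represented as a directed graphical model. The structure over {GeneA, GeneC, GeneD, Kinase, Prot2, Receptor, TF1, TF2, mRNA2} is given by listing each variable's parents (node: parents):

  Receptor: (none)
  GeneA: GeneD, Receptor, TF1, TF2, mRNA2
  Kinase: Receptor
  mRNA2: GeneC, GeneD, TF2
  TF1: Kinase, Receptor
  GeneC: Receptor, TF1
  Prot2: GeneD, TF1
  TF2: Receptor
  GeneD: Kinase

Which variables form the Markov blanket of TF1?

By definition, MB(TF1) is built from TF1's parents, TF1's children, and the co-parents of TF1.
TF1 has children GeneA, GeneC, Prot2.
TF1's parents: Kinase, Receptor.
Other parents of TF1's children:
  GeneC's other parent is Receptor.
  GeneA also has parents GeneD, Receptor, TF2, mRNA2.
  Prot2's other parent is GeneD.
Union: {Kinase, Receptor} ∪ {GeneA, GeneC, Prot2} ∪ {GeneD, Receptor, TF2, mRNA2} = {GeneA, GeneC, GeneD, Kinase, Prot2, Receptor, TF2, mRNA2}.

{GeneA, GeneC, GeneD, Kinase, Prot2, Receptor, TF2, mRNA2}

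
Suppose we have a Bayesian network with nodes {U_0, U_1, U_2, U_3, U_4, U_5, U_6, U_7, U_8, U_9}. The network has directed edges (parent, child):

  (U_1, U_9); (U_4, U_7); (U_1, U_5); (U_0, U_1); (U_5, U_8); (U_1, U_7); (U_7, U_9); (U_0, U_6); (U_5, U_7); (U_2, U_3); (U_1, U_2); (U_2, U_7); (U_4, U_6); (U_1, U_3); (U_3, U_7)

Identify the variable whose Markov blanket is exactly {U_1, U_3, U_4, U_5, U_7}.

U_2

The target node must have every member of {U_1, U_3, U_4, U_5, U_7} as a parent, child, or co-parent, and no others.
Parents of U_2: U_1; children: U_3, U_7; co-parents: U_1, U_3, U_4, U_5.
These exactly cover the given set, so the node is U_2.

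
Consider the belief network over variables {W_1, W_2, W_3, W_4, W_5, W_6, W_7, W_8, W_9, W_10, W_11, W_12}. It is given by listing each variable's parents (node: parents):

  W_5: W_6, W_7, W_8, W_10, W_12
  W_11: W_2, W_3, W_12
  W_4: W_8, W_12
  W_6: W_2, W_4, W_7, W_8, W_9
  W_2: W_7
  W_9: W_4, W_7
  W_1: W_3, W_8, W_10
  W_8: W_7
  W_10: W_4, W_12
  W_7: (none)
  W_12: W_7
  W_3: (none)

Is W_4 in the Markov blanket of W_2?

W_4 is a co-parent of W_2: both are parents of W_6.
So W_4 ∈ MB(W_2).

Yes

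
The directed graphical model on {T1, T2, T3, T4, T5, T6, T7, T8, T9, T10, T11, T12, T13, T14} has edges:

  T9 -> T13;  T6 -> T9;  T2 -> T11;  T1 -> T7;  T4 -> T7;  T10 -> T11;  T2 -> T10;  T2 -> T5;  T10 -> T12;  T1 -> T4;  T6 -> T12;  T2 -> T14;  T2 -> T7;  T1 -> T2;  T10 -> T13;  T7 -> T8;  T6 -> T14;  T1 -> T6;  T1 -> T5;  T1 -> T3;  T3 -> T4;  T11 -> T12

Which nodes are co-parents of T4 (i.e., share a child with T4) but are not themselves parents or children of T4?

{T2}

Children of T4: T7.
  T7: T1, T2
Excluding nodes already adjacent to T4 (T1, T3, T7), the co-parent-only contribution is {T2}.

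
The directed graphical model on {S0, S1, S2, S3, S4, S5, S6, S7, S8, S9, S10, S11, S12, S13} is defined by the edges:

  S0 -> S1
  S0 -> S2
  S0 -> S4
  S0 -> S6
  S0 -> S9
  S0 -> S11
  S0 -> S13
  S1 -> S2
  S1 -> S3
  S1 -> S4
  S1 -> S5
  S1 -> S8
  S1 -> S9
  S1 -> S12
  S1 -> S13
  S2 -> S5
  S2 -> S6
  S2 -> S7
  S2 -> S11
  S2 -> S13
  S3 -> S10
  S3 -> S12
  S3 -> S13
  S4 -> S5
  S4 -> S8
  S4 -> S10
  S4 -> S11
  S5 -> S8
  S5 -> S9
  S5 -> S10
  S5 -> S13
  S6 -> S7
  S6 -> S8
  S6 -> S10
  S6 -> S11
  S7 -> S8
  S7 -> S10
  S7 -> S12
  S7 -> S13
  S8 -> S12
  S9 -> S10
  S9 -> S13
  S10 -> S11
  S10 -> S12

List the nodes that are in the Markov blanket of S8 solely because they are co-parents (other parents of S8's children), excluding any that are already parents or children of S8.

Children of S8: S12.
  S12: S1, S3, S7, S10
Excluding nodes already adjacent to S8 (S1, S4, S5, S6, S7, S12), the co-parent-only contribution is {S3, S10}.

{S3, S10}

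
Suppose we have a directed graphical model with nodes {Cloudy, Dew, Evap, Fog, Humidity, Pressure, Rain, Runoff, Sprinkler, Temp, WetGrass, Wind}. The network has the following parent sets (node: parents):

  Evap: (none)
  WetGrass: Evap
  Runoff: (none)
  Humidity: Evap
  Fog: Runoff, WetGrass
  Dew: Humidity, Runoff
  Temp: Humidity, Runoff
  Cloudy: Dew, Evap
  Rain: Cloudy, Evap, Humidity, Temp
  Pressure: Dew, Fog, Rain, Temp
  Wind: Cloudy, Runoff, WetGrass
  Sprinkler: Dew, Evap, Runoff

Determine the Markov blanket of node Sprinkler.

{Dew, Evap, Runoff}

By definition, MB(Sprinkler) is built from Sprinkler's parents, Sprinkler's children, and the co-parents of Sprinkler.
Pa(Sprinkler) = {Dew, Evap, Runoff}.
Children of Sprinkler: none.
With no children, Sprinkler has no spouses; the co-parent set is empty.
Taking the union gives {Dew, Evap, Runoff}.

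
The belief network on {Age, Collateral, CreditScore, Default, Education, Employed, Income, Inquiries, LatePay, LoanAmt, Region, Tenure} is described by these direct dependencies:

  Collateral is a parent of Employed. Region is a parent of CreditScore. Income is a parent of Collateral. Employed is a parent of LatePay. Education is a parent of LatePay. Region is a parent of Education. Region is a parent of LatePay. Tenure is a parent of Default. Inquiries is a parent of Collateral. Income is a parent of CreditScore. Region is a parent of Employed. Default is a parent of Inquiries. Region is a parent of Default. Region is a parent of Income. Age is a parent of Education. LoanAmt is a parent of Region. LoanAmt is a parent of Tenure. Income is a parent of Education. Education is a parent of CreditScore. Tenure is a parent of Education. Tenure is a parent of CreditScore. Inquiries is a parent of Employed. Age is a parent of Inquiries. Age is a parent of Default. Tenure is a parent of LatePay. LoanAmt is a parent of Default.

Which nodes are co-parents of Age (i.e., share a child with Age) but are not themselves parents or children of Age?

Children of Age: Default, Education, Inquiries.
  parents(Default) \ {Age} = {LoanAmt, Region, Tenure}.
  Inquiries also has parent Default.
  Education also has parents Income, Region, Tenure.
Excluding nodes already adjacent to Age (Default, Education, Inquiries), the co-parent-only contribution is {Income, LoanAmt, Region, Tenure}.

{Income, LoanAmt, Region, Tenure}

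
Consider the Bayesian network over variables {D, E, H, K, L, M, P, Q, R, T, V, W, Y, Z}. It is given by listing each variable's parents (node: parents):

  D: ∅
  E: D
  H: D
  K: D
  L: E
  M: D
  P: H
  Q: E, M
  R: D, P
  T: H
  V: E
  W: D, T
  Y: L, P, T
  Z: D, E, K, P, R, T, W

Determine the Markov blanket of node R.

A node's Markov blanket = Pa ∪ Ch ∪ (parents of Ch other than the node itself).
Ch(R) = {Z}.
R has parents D, P.
Parents of each child, excluding R:
  Z's other parents are D, E, K, P, T, W.
So the Markov blanket of R is {D, E, K, P, T, W, Z}.

{D, E, K, P, T, W, Z}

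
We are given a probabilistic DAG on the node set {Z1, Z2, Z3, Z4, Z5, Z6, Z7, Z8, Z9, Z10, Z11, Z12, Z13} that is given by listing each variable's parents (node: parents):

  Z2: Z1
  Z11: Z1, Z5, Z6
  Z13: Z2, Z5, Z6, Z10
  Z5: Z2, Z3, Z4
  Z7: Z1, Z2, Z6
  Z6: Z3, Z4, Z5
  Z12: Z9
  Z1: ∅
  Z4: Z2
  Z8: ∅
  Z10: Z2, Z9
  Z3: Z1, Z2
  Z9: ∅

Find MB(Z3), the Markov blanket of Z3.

{Z1, Z2, Z4, Z5, Z6}

Z3 has parents Z1, Z2.
Children of Z3: Z5, Z6.
Co-parents of Z3 (other parents of its children):
  Z5: Z2, Z4
  Z6: Z4, Z5
So the Markov blanket of Z3 is {Z1, Z2, Z4, Z5, Z6}.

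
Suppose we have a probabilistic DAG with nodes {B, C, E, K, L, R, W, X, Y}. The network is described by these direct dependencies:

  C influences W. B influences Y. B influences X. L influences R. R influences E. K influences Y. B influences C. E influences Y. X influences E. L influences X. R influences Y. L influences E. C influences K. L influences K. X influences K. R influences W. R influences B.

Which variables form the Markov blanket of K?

{B, C, E, L, R, X, Y}

K's parents: C, L, X.
K's children: Y.
For each child, the remaining parents (spouses of K):
  Y's other parents are B, E, R.
Union: {C, L, X} ∪ {Y} ∪ {B, E, R} = {B, C, E, L, R, X, Y}.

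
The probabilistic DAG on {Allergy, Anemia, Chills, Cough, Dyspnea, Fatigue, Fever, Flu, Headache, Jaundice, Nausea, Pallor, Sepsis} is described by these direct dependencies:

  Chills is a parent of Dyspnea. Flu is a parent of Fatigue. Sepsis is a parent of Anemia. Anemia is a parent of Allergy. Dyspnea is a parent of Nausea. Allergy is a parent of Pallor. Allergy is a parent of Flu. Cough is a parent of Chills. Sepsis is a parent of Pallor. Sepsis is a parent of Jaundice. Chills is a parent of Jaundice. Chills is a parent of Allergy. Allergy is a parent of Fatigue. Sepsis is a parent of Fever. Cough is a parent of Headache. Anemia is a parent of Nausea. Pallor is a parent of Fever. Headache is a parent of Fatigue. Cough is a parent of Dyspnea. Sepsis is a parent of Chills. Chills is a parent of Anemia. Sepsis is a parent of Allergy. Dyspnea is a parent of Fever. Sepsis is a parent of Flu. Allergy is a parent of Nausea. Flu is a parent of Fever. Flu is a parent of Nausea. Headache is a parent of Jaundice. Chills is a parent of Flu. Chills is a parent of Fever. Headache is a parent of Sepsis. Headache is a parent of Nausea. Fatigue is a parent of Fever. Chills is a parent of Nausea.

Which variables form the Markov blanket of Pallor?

{Allergy, Chills, Dyspnea, Fatigue, Fever, Flu, Sepsis}

The Markov blanket of a node is its parents, its children, and the other parents of its children.
Pallor's parents: Allergy, Sepsis.
Children of Pallor: Fever.
Co-parents of Pallor (other parents of its children):
  Fever also has parents Chills, Dyspnea, Fatigue, Flu, Sepsis.
So the Markov blanket of Pallor is {Allergy, Chills, Dyspnea, Fatigue, Fever, Flu, Sepsis}.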